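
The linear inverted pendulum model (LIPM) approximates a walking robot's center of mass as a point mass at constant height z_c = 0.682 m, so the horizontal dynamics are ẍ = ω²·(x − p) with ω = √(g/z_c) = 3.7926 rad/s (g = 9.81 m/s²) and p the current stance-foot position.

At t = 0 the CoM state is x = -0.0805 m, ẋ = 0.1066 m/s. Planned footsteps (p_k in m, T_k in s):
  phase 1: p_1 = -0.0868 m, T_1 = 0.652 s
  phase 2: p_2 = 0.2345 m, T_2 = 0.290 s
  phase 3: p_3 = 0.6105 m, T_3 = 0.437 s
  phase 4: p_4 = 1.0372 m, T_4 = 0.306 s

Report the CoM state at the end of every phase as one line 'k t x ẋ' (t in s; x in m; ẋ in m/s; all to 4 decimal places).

phase 1: p=-0.0868, T=0.652, ωT=2.472775, cosh=5.969826, sinh=5.885476; start (x,ẋ)=(-0.080500, 0.106600) → end (x,ẋ)=(0.116235, 0.777007)
phase 2: p=0.2345, T=0.290, ωT=1.099854, cosh=1.668324, sinh=1.335404; start (x,ẋ)=(0.116235, 0.777007) → end (x,ẋ)=(0.310786, 0.697329)
phase 3: p=0.6105, T=0.437, ωT=1.657366, cosh=2.718059, sinh=2.527418; start (x,ẋ)=(0.310786, 0.697329) → end (x,ẋ)=(0.260566, -0.977520)
phase 4: p=1.0372, T=0.306, ωT=1.160536, cosh=1.752480, sinh=1.439162; start (x,ẋ)=(0.260566, -0.977520) → end (x,ẋ)=(-0.694771, -5.952081)

1 0.6520 0.1162 0.7770
2 0.9420 0.3108 0.6973
3 1.3790 0.2606 -0.9775
4 1.6850 -0.6948 -5.9521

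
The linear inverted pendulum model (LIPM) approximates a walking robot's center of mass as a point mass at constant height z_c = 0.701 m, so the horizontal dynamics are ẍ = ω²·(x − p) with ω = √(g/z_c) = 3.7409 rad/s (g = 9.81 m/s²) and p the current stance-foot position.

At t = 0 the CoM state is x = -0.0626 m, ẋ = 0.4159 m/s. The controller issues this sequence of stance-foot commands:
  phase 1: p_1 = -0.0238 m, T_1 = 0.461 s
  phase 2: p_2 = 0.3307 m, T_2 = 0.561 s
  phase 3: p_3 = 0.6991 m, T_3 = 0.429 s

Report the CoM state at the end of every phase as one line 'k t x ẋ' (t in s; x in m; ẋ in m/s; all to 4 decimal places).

phase 1: p=-0.0238, T=0.461, ωT=1.724555, cosh=2.894138, sinh=2.715886; start (x,ẋ)=(-0.062600, 0.415900) → end (x,ẋ)=(0.165850, 0.809470)
phase 2: p=0.3307, T=0.561, ωT=2.098645, cosh=4.138867, sinh=4.016244; start (x,ẋ)=(0.165850, 0.809470) → end (x,ẋ)=(0.517457, 0.873519)
phase 3: p=0.6991, T=0.429, ωT=1.604846, cosh=2.589007, sinh=2.388087; start (x,ẋ)=(0.517457, 0.873519) → end (x,ẋ)=(0.786456, 0.638825)

1 0.4610 0.1658 0.8095
2 1.0220 0.5175 0.8735
3 1.4510 0.7865 0.6388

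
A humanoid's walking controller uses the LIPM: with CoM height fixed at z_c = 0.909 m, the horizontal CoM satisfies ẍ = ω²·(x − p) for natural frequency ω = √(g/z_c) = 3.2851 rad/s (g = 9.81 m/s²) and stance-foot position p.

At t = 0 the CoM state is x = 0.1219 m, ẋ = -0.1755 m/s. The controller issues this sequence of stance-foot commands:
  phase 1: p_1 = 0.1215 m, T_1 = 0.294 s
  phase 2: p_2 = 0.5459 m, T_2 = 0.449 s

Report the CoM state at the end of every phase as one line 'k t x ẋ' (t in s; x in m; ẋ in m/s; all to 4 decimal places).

phase 1: p=0.1215, T=0.294, ωT=0.965819, cosh=1.503805, sinh=1.123134; start (x,ẋ)=(0.121900, -0.175500) → end (x,ẋ)=(0.062100, -0.262442)
phase 2: p=0.5459, T=0.449, ωT=1.475010, cosh=2.299928, sinh=2.071151; start (x,ẋ)=(0.062100, -0.262442) → end (x,ẋ)=(-0.732266, -3.895341)

1 0.2940 0.0621 -0.2624
2 0.7430 -0.7323 -3.8953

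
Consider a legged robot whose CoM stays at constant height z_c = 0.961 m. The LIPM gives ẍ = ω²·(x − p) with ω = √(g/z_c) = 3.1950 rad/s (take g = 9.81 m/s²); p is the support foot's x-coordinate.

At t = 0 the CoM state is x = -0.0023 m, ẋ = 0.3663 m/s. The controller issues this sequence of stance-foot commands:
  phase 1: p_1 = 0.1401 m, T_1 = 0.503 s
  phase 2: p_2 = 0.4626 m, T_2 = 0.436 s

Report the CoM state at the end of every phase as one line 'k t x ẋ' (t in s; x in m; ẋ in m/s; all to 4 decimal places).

phase 1: p=0.1401, T=0.503, ωT=1.607085, cosh=2.594360, sinh=2.393889; start (x,ẋ)=(-0.002300, 0.366300) → end (x,ẋ)=(0.045117, -0.138829)
phase 2: p=0.4626, T=0.436, ωT=1.393020, cosh=2.137659, sinh=1.889334; start (x,ẋ)=(0.045117, -0.138829) → end (x,ẋ)=(-0.511930, -2.816870)

1 0.5030 0.0451 -0.1388
2 0.9390 -0.5119 -2.8169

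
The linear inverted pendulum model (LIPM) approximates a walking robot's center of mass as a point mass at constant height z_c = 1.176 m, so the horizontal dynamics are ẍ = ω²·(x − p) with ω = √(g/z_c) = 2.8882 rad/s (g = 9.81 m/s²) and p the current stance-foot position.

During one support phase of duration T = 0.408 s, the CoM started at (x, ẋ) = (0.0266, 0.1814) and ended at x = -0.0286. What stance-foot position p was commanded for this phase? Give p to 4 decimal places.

p = 0.2162

ωT = 2.8882·0.408 = 1.178386; cosh(ωT) = 1.778450, sinh(ωT) = 1.470675
x(T) = p + (x₀−p)·cosh(ωT) + (ẋ₀/ω)·sinh(ωT) ⇒ p·(1 − cosh) = x(T) − x₀·cosh − (ẋ₀/ω)·sinh
numerator   = -0.0286 − (0.0266)·1.778450 − (0.1814/2.8882)·1.470675 = -0.168276
denominator = 1 − 1.778450 = -0.778450
p = -0.168276 / -0.778450 = 0.2162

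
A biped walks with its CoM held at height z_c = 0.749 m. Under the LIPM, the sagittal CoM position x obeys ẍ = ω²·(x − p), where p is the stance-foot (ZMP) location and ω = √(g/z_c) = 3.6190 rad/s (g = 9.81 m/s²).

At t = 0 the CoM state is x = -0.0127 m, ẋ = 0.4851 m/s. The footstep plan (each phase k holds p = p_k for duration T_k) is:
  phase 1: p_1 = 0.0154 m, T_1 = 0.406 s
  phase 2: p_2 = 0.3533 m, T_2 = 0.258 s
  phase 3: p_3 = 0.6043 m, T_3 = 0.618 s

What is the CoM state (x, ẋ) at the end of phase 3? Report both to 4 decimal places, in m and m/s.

phase 1: p=0.0154, T=0.406, ωT=1.469314, cosh=2.288168, sinh=2.058085; start (x,ẋ)=(-0.012700, 0.485100) → end (x,ẋ)=(0.226973, 0.900696)
phase 2: p=0.3533, T=0.258, ωT=0.933702, cosh=1.468503, sinh=1.075407; start (x,ẋ)=(0.226973, 0.900696) → end (x,ẋ)=(0.435436, 0.831024)
phase 3: p=0.6043, T=0.618, ωT=2.236542, cosh=4.733866, sinh=4.627039; start (x,ẋ)=(0.435436, 0.831024) → end (x,ẋ)=(0.867418, 1.106284)

x = 0.8674, ẋ = 1.1063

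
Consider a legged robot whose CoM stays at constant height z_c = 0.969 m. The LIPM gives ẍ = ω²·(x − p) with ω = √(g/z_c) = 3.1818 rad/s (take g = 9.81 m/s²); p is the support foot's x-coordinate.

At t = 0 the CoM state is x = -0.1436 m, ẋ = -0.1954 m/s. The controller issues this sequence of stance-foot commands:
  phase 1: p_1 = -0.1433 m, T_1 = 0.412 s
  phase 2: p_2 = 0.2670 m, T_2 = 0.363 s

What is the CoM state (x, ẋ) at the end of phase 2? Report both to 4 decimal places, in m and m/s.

phase 1: p=-0.1433, T=0.412, ωT=1.310902, cosh=1.989547, sinh=1.719970; start (x,ẋ)=(-0.143600, -0.195400) → end (x,ẋ)=(-0.249523, -0.390399)
phase 2: p=0.2670, T=0.363, ωT=1.154993, cosh=1.744531, sinh=1.429471; start (x,ẋ)=(-0.249523, -0.390399) → end (x,ẋ)=(-0.809484, -3.030362)

x = -0.8095, ẋ = -3.0304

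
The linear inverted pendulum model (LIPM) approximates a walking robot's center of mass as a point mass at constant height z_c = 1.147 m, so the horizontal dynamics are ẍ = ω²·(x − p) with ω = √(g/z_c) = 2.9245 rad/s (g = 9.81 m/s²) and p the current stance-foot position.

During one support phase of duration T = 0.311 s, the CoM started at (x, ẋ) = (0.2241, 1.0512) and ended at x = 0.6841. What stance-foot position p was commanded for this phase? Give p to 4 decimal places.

ωT = 2.9245·0.311 = 0.909520; cosh(ωT) = 1.442923, sinh(ωT) = 1.040206
x(T) = p + (x₀−p)·cosh(ωT) + (ẋ₀/ω)·sinh(ωT) ⇒ p·(1 − cosh) = x(T) − x₀·cosh − (ẋ₀/ω)·sinh
numerator   = 0.6841 − (0.2241)·1.442923 − (1.0512/2.9245)·1.040206 = -0.013157
denominator = 1 − 1.442923 = -0.442923
p = -0.013157 / -0.442923 = 0.0297

p = 0.0297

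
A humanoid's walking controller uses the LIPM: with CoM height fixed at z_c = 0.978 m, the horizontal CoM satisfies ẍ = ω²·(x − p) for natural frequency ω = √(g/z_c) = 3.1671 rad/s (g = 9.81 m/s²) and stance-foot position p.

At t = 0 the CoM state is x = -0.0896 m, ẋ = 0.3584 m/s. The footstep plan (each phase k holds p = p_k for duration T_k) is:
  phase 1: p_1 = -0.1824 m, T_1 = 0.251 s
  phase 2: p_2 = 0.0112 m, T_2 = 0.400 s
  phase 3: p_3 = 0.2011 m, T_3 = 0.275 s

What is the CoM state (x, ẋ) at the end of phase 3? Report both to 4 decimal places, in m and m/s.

phase 1: p=-0.1824, T=0.251, ωT=0.794942, cosh=1.332960, sinh=0.881353; start (x,ẋ)=(-0.089600, 0.358400) → end (x,ẋ)=(0.041036, 0.736769)
phase 2: p=0.0112, T=0.400, ωT=1.266840, cosh=1.915669, sinh=1.633949; start (x,ẋ)=(0.041036, 0.736769) → end (x,ẋ)=(0.448464, 1.565801)
phase 3: p=0.2011, T=0.275, ωT=0.870953, cosh=1.403869, sinh=0.985316; start (x,ẋ)=(0.448464, 1.565801) → end (x,ẋ)=(1.035503, 2.970101)

x = 1.0355, ẋ = 2.9701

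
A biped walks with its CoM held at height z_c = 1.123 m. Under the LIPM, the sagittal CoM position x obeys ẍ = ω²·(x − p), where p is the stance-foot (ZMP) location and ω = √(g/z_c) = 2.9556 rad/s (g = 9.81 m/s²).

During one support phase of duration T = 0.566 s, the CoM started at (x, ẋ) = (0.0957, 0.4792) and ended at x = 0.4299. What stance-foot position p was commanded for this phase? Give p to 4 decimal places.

p = 0.1426

ωT = 2.9556·0.566 = 1.672870; cosh(ωT) = 2.757571, sinh(ωT) = 2.569863
x(T) = p + (x₀−p)·cosh(ωT) + (ẋ₀/ω)·sinh(ωT) ⇒ p·(1 − cosh) = x(T) − x₀·cosh − (ẋ₀/ω)·sinh
numerator   = 0.4299 − (0.0957)·2.757571 − (0.4792/2.9556)·2.569863 = -0.250659
denominator = 1 − 2.757571 = -1.757571
p = -0.250659 / -1.757571 = 0.1426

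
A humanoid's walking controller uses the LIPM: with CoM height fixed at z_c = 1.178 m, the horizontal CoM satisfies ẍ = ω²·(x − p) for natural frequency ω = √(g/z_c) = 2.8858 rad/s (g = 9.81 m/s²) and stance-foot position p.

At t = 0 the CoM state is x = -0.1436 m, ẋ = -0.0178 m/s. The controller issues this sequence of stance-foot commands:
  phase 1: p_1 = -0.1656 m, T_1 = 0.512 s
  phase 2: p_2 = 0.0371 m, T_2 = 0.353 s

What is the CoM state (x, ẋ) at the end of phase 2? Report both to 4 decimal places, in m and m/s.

phase 1: p=-0.1656, T=0.512, ωT=1.477530, cosh=2.305154, sinh=2.076953; start (x,ẋ)=(-0.143600, -0.017800) → end (x,ẋ)=(-0.127698, 0.090829)
phase 2: p=0.0371, T=0.353, ωT=1.018687, cosh=1.565313, sinh=1.204244; start (x,ẋ)=(-0.127698, 0.090829) → end (x,ẋ)=(-0.182957, -0.430530)

x = -0.1830, ẋ = -0.4305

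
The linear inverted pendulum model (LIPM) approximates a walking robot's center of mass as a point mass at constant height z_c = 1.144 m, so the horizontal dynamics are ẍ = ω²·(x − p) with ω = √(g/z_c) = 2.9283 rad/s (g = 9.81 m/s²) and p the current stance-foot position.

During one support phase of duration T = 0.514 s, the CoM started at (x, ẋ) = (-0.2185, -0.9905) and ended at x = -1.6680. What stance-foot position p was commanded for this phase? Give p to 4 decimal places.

ωT = 2.9283·0.514 = 1.505146; cosh(ωT) = 2.363399, sinh(ωT) = 2.141414
x(T) = p + (x₀−p)·cosh(ωT) + (ẋ₀/ω)·sinh(ωT) ⇒ p·(1 − cosh) = x(T) − x₀·cosh − (ẋ₀/ω)·sinh
numerator   = -1.6680 − (-0.2185)·2.363399 − (-0.9905/2.9283)·2.141414 = -0.427262
denominator = 1 − 2.363399 = -1.363399
p = -0.427262 / -1.363399 = 0.3134

p = 0.3134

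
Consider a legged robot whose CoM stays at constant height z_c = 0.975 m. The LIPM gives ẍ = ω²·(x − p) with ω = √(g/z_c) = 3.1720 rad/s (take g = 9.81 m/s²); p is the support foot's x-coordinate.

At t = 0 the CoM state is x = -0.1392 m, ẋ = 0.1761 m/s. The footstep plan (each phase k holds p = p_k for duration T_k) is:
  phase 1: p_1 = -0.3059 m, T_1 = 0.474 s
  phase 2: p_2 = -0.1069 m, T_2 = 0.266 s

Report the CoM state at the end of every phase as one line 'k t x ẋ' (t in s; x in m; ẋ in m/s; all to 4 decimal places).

1 0.4740 0.2062 1.5459
2 0.7400 0.7861 3.0705

phase 1: p=-0.3059, T=0.474, ωT=1.503528, cosh=2.359936, sinh=2.137592; start (x,ẋ)=(-0.139200, 0.176100) → end (x,ẋ)=(0.206174, 1.545884)
phase 2: p=-0.1069, T=0.266, ωT=0.843752, cosh=1.377584, sinh=0.947490; start (x,ẋ)=(0.206174, 1.545884) → end (x,ẋ)=(0.786148, 3.070511)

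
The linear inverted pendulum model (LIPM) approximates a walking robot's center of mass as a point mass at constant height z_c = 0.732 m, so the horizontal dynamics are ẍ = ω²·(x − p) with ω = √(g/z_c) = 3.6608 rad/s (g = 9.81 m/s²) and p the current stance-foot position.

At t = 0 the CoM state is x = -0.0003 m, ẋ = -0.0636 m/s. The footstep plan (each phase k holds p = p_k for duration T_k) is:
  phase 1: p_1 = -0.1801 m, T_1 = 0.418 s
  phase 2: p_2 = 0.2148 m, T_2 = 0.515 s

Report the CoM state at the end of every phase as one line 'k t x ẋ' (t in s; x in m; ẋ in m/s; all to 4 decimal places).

1 0.4180 0.2164 1.2952
2 0.9330 1.3588 4.3835

phase 1: p=-0.1801, T=0.418, ωT=1.530214, cosh=2.417828, sinh=2.201339; start (x,ẋ)=(-0.000300, -0.063600) → end (x,ẋ)=(0.216381, 1.295173)
phase 2: p=0.2148, T=0.515, ωT=1.885312, cosh=3.370096, sinh=3.218314; start (x,ẋ)=(0.216381, 1.295173) → end (x,ẋ)=(1.358752, 4.383486)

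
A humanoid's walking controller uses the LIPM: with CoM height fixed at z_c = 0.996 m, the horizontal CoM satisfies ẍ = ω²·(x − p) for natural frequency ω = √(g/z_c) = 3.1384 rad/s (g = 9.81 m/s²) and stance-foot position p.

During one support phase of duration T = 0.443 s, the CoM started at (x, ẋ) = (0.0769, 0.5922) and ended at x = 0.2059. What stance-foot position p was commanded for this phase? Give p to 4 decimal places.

ωT = 3.1384·0.443 = 1.390311; cosh(ωT) = 2.132549, sinh(ωT) = 1.883551
x(T) = p + (x₀−p)·cosh(ωT) + (ẋ₀/ω)·sinh(ωT) ⇒ p·(1 − cosh) = x(T) − x₀·cosh − (ẋ₀/ω)·sinh
numerator   = 0.2059 − (0.0769)·2.132549 − (0.5922/3.1384)·1.883551 = -0.313509
denominator = 1 − 2.132549 = -1.132549
p = -0.313509 / -1.132549 = 0.2768

p = 0.2768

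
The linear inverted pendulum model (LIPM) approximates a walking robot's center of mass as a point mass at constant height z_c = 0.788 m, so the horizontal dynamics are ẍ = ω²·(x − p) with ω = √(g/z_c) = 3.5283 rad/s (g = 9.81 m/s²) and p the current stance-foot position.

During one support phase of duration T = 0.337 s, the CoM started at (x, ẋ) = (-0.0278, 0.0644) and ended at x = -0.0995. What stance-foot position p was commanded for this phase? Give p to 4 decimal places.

p = 0.0967

ωT = 3.5283·0.337 = 1.189037; cosh(ωT) = 1.794216, sinh(ωT) = 1.489702
x(T) = p + (x₀−p)·cosh(ωT) + (ẋ₀/ω)·sinh(ωT) ⇒ p·(1 − cosh) = x(T) − x₀·cosh − (ẋ₀/ω)·sinh
numerator   = -0.0995 − (-0.0278)·1.794216 − (0.0644/3.5283)·1.489702 = -0.076811
denominator = 1 − 1.794216 = -0.794216
p = -0.076811 / -0.794216 = 0.0967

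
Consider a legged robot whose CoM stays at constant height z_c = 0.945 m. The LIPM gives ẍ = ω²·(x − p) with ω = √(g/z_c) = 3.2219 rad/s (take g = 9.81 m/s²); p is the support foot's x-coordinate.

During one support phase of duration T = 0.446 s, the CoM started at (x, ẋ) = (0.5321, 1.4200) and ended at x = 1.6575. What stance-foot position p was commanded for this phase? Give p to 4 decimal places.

ωT = 3.2219·0.446 = 1.436967; cosh(ωT) = 2.222781, sinh(ωT) = 1.985134
x(T) = p + (x₀−p)·cosh(ωT) + (ẋ₀/ω)·sinh(ωT) ⇒ p·(1 − cosh) = x(T) − x₀·cosh − (ẋ₀/ω)·sinh
numerator   = 1.6575 − (0.5321)·2.222781 − (1.4200/3.2219)·1.985134 = -0.400158
denominator = 1 − 2.222781 = -1.222781
p = -0.400158 / -1.222781 = 0.3273

p = 0.3273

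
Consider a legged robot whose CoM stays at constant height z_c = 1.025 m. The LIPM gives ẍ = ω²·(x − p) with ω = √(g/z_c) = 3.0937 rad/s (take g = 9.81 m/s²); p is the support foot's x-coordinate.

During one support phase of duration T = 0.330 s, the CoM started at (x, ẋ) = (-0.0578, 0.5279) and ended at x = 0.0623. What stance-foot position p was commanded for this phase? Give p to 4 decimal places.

p = 0.0936

ωT = 3.0937·0.330 = 1.020921; cosh(ωT) = 1.568007, sinh(ωT) = 1.207744
x(T) = p + (x₀−p)·cosh(ωT) + (ẋ₀/ω)·sinh(ωT) ⇒ p·(1 − cosh) = x(T) − x₀·cosh − (ẋ₀/ω)·sinh
numerator   = 0.0623 − (-0.0578)·1.568007 − (0.5279/3.0937)·1.207744 = -0.053155
denominator = 1 − 1.568007 = -0.568007
p = -0.053155 / -0.568007 = 0.0936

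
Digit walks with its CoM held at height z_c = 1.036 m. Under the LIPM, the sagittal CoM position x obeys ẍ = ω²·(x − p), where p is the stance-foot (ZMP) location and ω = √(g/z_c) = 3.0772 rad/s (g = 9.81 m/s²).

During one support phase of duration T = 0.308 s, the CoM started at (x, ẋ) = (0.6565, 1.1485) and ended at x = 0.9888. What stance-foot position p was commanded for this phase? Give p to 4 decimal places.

p = 0.8153

ωT = 3.0772·0.308 = 0.947778; cosh(ωT) = 1.483786, sinh(ωT) = 1.096184
x(T) = p + (x₀−p)·cosh(ωT) + (ẋ₀/ω)·sinh(ωT) ⇒ p·(1 − cosh) = x(T) − x₀·cosh − (ẋ₀/ω)·sinh
numerator   = 0.9888 − (0.6565)·1.483786 − (1.1485/3.0772)·1.096184 = -0.394433
denominator = 1 − 1.483786 = -0.483786
p = -0.394433 / -0.483786 = 0.8153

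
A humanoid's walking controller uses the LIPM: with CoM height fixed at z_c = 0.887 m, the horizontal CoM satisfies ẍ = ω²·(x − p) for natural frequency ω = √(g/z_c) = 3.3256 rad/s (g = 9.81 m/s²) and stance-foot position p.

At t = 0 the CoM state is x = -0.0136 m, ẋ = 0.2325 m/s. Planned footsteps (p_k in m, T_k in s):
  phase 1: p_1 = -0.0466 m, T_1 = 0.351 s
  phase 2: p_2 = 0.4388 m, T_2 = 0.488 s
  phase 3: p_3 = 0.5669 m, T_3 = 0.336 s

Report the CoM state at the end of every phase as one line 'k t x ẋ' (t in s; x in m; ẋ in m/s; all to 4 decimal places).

phase 1: p=-0.0466, T=0.351, ωT=1.167286, cosh=1.762235, sinh=1.451024; start (x,ẋ)=(-0.013600, 0.232500) → end (x,ẋ)=(0.112998, 0.568962)
phase 2: p=0.4388, T=0.488, ωT=1.622893, cosh=2.632528, sinh=2.435201; start (x,ẋ)=(0.112998, 0.568962) → end (x,ẋ)=(-0.002255, -1.140701)
phase 3: p=0.5669, T=0.336, ωT=1.117402, cosh=1.692015, sinh=1.364886; start (x,ẋ)=(-0.002255, -1.140701) → end (x,ẋ)=(-0.864283, -4.513515)

1 0.3510 0.1130 0.5690
2 0.8390 -0.0023 -1.1407
3 1.1750 -0.8643 -4.5135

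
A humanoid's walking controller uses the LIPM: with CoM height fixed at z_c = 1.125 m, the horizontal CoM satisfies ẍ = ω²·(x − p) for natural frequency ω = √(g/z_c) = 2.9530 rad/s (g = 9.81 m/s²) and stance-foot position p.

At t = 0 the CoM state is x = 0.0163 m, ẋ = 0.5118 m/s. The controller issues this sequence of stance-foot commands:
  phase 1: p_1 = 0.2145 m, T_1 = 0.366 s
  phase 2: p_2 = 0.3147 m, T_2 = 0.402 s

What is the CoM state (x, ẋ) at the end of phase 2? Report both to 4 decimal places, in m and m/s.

x = -0.0042, ẋ = -0.7379

phase 1: p=0.2145, T=0.366, ωT=1.080798, cosh=1.643177, sinh=1.303853; start (x,ẋ)=(0.016300, 0.511800) → end (x,ẋ)=(0.114800, 0.077853)
phase 2: p=0.3147, T=0.402, ωT=1.187106, cosh=1.791343, sinh=1.486240; start (x,ẋ)=(0.114800, 0.077853) → end (x,ẋ)=(-0.004206, -0.737873)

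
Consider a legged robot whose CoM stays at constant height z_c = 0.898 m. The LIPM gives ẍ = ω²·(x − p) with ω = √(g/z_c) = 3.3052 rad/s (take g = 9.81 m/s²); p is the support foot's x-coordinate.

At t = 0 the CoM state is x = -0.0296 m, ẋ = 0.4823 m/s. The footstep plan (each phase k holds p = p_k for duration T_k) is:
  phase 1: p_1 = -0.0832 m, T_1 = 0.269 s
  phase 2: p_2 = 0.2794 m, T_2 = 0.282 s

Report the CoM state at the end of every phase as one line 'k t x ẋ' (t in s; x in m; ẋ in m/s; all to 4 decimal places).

phase 1: p=-0.0832, T=0.269, ωT=0.889099, cosh=1.421981, sinh=1.010955; start (x,ẋ)=(-0.029600, 0.482300) → end (x,ẋ)=(0.140538, 0.864921)
phase 2: p=0.2794, T=0.282, ωT=0.932066, cosh=1.466746, sinh=1.073006; start (x,ẋ)=(0.140538, 0.864921) → end (x,ẋ)=(0.356515, 0.776146)

1 0.2690 0.1405 0.8649
2 0.5510 0.3565 0.7761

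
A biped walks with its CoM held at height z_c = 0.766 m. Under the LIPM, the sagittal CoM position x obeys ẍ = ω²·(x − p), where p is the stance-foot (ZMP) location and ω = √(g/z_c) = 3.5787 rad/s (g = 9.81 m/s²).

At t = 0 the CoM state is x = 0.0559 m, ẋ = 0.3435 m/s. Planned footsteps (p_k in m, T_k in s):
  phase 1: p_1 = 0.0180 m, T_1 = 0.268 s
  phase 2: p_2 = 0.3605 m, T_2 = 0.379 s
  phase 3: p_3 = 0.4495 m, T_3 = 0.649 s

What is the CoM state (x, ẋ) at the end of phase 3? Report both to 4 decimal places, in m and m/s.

phase 1: p=0.0180, T=0.268, ωT=0.959092, cosh=1.496283, sinh=1.113042; start (x,ẋ)=(0.055900, 0.343500) → end (x,ẋ)=(0.181544, 0.664938)
phase 2: p=0.3605, T=0.379, ωT=1.356327, cosh=2.069758, sinh=1.812152; start (x,ẋ)=(0.181544, 0.664938) → end (x,ẋ)=(0.326810, 0.215704)
phase 3: p=0.4495, T=0.649, ωT=2.322576, cosh=5.149972, sinh=5.051951; start (x,ẋ)=(0.326810, 0.215704) → end (x,ẋ)=(0.122155, -1.107287)

x = 0.1222, ẋ = -1.1073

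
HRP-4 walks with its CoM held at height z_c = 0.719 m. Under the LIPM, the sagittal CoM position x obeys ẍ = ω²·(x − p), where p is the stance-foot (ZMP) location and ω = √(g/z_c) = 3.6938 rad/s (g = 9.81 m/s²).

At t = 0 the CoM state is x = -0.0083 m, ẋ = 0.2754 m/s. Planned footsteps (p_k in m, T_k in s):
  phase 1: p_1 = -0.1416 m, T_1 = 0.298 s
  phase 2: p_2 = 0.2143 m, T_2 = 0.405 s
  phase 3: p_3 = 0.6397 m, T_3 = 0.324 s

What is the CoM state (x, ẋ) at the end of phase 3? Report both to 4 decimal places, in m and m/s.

phase 1: p=-0.1416, T=0.298, ωT=1.100752, cosh=1.669524, sinh=1.336903; start (x,ẋ)=(-0.008300, 0.275400) → end (x,ẋ)=(0.180624, 1.118056)
phase 2: p=0.2143, T=0.405, ωT=1.495989, cosh=2.343888, sinh=2.119861; start (x,ẋ)=(0.180624, 1.118056) → end (x,ẋ)=(0.777015, 2.356900)
phase 3: p=0.6397, T=0.324, ωT=1.196791, cosh=1.805821, sinh=1.503659; start (x,ẋ)=(0.777015, 2.356900) → end (x,ẋ)=(1.847105, 5.018818)

x = 1.8471, ẋ = 5.0188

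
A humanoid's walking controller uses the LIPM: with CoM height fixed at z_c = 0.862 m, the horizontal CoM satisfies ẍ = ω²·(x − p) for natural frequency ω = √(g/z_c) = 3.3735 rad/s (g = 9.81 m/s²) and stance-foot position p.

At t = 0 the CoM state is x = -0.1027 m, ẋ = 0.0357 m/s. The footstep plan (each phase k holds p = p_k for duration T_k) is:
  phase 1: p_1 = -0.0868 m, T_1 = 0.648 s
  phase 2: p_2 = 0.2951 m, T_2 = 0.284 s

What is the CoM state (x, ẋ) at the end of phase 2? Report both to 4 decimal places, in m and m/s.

x = -0.3381, ẋ = -1.6382

phase 1: p=-0.0868, T=0.648, ωT=2.186028, cosh=4.506078, sinh=4.393715; start (x,ẋ)=(-0.102700, 0.035700) → end (x,ẋ)=(-0.111950, -0.074806)
phase 2: p=0.2951, T=0.284, ωT=0.958074, cosh=1.495151, sinh=1.111520; start (x,ẋ)=(-0.111950, -0.074806) → end (x,ẋ)=(-0.338149, -1.638168)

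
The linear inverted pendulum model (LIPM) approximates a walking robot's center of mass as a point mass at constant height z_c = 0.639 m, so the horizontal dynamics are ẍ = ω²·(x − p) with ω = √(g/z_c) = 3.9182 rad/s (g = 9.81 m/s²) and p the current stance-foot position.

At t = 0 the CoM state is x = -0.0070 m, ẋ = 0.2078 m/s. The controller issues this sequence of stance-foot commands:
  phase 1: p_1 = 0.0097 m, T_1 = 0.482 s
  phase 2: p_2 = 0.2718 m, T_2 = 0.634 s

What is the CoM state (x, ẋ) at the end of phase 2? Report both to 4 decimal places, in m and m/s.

x = 0.1289, ẋ = -0.4706

phase 1: p=0.0097, T=0.482, ωT=1.888572, cosh=3.380607, sinh=3.229319; start (x,ẋ)=(-0.007000, 0.207800) → end (x,ẋ)=(0.124509, 0.491183)
phase 2: p=0.2718, T=0.634, ωT=2.484139, cosh=6.037093, sinh=5.953696; start (x,ẋ)=(0.124509, 0.491183) → end (x,ẋ)=(0.128944, -0.470645)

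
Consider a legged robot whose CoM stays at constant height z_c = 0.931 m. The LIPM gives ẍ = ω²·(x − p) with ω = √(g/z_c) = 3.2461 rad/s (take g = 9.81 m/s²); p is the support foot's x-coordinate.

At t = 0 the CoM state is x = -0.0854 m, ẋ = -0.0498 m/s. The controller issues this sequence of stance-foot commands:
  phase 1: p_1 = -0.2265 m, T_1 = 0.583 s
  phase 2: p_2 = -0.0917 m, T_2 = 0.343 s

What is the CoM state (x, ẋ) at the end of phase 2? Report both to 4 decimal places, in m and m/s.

x = 0.9552, ẋ = 3.5171

phase 1: p=-0.2265, T=0.583, ωT=1.892476, cosh=3.393239, sinh=3.242541; start (x,ẋ)=(-0.085400, -0.049800) → end (x,ẋ)=(0.202541, 1.316181)
phase 2: p=-0.0917, T=0.343, ωT=1.113412, cosh=1.686583, sinh=1.358147; start (x,ẋ)=(0.202541, 1.316181) → end (x,ẋ)=(0.955243, 3.517061)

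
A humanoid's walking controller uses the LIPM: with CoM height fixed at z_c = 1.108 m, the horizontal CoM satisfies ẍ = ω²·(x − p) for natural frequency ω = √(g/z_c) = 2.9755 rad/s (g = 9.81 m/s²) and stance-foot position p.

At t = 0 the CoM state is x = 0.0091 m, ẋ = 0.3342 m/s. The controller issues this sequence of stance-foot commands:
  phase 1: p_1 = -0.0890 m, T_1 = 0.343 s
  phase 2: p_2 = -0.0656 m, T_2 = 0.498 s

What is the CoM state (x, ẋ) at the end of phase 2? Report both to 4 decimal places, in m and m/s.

phase 1: p=-0.0890, T=0.343, ωT=1.020596, cosh=1.567615, sinh=1.207235; start (x,ẋ)=(0.009100, 0.334200) → end (x,ẋ)=(0.200376, 0.876284)
phase 2: p=-0.0656, T=0.498, ωT=1.481799, cosh=2.314042, sinh=2.086814; start (x,ẋ)=(0.200376, 0.876284) → end (x,ẋ)=(1.164447, 3.679290)

x = 1.1644, ẋ = 3.6793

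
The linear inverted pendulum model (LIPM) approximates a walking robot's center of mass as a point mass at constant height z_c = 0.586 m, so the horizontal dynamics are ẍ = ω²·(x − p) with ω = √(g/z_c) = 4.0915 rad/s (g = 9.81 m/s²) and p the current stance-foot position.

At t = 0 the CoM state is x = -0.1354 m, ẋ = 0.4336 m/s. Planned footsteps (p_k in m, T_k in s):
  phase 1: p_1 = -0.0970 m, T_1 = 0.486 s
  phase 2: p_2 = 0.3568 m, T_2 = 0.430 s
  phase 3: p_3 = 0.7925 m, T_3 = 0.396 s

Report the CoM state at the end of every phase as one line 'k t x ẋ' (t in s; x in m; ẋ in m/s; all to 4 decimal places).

1 0.4860 0.1399 1.0502
2 0.9160 0.4316 0.6397
3 1.3120 0.2244 -1.9055

phase 1: p=-0.0970, T=0.486, ωT=1.988469, cosh=3.720624, sinh=3.583719; start (x,ẋ)=(-0.135400, 0.433600) → end (x,ẋ)=(0.139916, 1.050211)
phase 2: p=0.3568, T=0.430, ωT=1.759345, cosh=2.990395, sinh=2.818237; start (x,ẋ)=(0.139916, 1.050211) → end (x,ẋ)=(0.431618, 0.639691)
phase 3: p=0.7925, T=0.396, ωT=1.620234, cosh=2.626063, sinh=2.428210; start (x,ẋ)=(0.431618, 0.639691) → end (x,ẋ)=(0.224445, -1.905496)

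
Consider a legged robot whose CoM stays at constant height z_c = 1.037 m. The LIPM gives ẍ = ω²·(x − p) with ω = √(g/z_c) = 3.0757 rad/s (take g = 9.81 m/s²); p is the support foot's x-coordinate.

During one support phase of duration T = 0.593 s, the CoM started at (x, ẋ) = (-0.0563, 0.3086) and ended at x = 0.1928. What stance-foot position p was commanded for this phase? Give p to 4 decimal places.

ωT = 3.0757·0.593 = 1.823890; cosh(ωT) = 3.178656, sinh(ωT) = 3.017259
x(T) = p + (x₀−p)·cosh(ωT) + (ẋ₀/ω)·sinh(ωT) ⇒ p·(1 − cosh) = x(T) − x₀·cosh − (ẋ₀/ω)·sinh
numerator   = 0.1928 − (-0.0563)·3.178656 − (0.3086/3.0757)·3.017259 = 0.069022
denominator = 1 − 3.178656 = -2.178656
p = 0.069022 / -2.178656 = -0.0317

p = -0.0317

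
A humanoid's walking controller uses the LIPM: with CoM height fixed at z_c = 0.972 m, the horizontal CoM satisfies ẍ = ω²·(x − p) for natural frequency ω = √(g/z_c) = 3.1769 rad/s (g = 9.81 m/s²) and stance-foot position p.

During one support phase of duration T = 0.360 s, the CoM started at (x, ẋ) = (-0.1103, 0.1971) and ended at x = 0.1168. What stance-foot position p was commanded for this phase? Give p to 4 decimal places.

ωT = 3.1769·0.360 = 1.143684; cosh(ωT) = 1.728476, sinh(ωT) = 1.409833
x(T) = p + (x₀−p)·cosh(ωT) + (ẋ₀/ω)·sinh(ωT) ⇒ p·(1 − cosh) = x(T) − x₀·cosh − (ẋ₀/ω)·sinh
numerator   = 0.1168 − (-0.1103)·1.728476 − (0.1971/3.1769)·1.409833 = 0.219983
denominator = 1 − 1.728476 = -0.728476
p = 0.219983 / -0.728476 = -0.3020

p = -0.3020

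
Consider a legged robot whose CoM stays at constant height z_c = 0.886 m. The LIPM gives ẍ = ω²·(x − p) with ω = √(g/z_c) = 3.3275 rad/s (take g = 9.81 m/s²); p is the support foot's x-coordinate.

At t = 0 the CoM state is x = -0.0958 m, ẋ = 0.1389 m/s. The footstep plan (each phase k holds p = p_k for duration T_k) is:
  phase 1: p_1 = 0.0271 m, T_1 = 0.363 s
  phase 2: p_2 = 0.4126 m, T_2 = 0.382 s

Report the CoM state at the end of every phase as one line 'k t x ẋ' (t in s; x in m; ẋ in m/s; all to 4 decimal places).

phase 1: p=0.0271, T=0.363, ωT=1.207882, cosh=1.822610, sinh=1.523781; start (x,ẋ)=(-0.095800, 0.138900) → end (x,ẋ)=(-0.133292, -0.369989)
phase 2: p=0.4126, T=0.382, ωT=1.271105, cosh=1.922655, sinh=1.642134; start (x,ẋ)=(-0.133292, -0.369989) → end (x,ẋ)=(-0.819552, -3.694223)

1 0.3630 -0.1333 -0.3700
2 0.7450 -0.8196 -3.6942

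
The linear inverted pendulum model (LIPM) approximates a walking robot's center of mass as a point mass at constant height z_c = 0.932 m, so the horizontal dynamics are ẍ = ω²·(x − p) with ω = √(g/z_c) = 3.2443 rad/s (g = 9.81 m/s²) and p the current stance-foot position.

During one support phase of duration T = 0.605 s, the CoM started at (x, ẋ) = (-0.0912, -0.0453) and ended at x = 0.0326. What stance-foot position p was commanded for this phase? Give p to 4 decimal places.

p = -0.1568

ωT = 3.2443·0.605 = 1.962801; cosh(ωT) = 3.629854, sinh(ωT) = 3.489390
x(T) = p + (x₀−p)·cosh(ωT) + (ẋ₀/ω)·sinh(ωT) ⇒ p·(1 − cosh) = x(T) − x₀·cosh − (ẋ₀/ω)·sinh
numerator   = 0.0326 − (-0.0912)·3.629854 − (-0.0453/3.2443)·3.489390 = 0.412365
denominator = 1 − 3.629854 = -2.629854
p = 0.412365 / -2.629854 = -0.1568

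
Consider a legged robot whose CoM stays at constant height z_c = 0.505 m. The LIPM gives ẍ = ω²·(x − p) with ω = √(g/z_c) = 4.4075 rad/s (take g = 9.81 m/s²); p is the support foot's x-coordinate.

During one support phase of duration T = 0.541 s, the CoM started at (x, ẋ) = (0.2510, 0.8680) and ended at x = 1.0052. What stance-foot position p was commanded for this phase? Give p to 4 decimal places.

ωT = 4.4075·0.541 = 2.384457; cosh(ωT) = 5.472656, sinh(ωT) = 5.380517
x(T) = p + (x₀−p)·cosh(ωT) + (ẋ₀/ω)·sinh(ωT) ⇒ p·(1 − cosh) = x(T) − x₀·cosh − (ẋ₀/ω)·sinh
numerator   = 1.0052 − (0.2510)·5.472656 − (0.8680/4.4075)·5.380517 = -1.428060
denominator = 1 − 5.472656 = -4.472656
p = -1.428060 / -4.472656 = 0.3193

p = 0.3193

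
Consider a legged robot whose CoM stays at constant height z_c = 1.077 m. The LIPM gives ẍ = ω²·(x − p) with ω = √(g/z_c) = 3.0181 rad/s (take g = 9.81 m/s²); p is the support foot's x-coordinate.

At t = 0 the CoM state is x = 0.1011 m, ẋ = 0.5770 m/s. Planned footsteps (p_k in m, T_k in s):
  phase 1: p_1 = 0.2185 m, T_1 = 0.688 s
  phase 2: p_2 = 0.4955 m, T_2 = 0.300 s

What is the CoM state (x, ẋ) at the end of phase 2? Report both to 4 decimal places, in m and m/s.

phase 1: p=0.2185, T=0.688, ωT=2.076453, cosh=4.050750, sinh=3.925376; start (x,ẋ)=(0.101100, 0.577000) → end (x,ẋ)=(0.493395, 0.946424)
phase 2: p=0.4955, T=0.300, ωT=0.905430, cosh=1.438682, sinh=1.034314; start (x,ẋ)=(0.493395, 0.946424) → end (x,ẋ)=(0.816814, 1.355031)

x = 0.8168, ẋ = 1.3550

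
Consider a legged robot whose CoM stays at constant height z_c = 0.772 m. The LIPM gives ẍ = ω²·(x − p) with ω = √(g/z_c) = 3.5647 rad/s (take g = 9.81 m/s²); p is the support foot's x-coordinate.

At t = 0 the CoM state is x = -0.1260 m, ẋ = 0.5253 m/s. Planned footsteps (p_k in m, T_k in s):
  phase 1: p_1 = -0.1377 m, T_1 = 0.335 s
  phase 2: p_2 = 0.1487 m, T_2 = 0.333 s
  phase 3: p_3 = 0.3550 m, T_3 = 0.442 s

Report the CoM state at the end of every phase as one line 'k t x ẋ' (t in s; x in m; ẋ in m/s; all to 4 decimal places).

1 0.3350 0.1043 1.0091
2 0.6680 0.4898 1.5721
3 1.1100 1.7149 5.0736

phase 1: p=-0.1377, T=0.335, ωT=1.194175, cosh=1.801893, sinh=1.498939; start (x,ẋ)=(-0.126000, 0.525300) → end (x,ẋ)=(0.104268, 1.009051)
phase 2: p=0.1487, T=0.333, ωT=1.187045, cosh=1.791252, sinh=1.486131; start (x,ẋ)=(0.104268, 1.009051) → end (x,ẋ)=(0.489787, 1.572082)
phase 3: p=0.3550, T=0.442, ωT=1.575597, cosh=2.520256, sinh=2.313372; start (x,ẋ)=(0.489787, 1.572082) → end (x,ẋ)=(1.714926, 5.073564)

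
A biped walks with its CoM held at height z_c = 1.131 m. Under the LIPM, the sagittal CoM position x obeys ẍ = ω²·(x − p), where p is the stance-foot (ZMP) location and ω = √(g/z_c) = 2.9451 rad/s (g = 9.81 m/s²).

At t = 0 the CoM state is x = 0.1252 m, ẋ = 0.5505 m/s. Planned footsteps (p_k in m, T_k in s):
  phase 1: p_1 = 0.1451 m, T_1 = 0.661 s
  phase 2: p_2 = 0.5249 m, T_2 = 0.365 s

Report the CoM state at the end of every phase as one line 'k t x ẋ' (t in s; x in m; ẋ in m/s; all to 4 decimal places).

1 0.6610 0.7154 1.7665
2 1.0260 1.6128 3.6153

phase 1: p=0.1451, T=0.661, ωT=1.946711, cosh=3.574176, sinh=3.431433; start (x,ẋ)=(0.125200, 0.550500) → end (x,ẋ)=(0.715380, 1.766476)
phase 2: p=0.5249, T=0.365, ωT=1.074961, cosh=1.635595, sinh=1.294285; start (x,ẋ)=(0.715380, 1.766476) → end (x,ẋ)=(1.612762, 3.615310)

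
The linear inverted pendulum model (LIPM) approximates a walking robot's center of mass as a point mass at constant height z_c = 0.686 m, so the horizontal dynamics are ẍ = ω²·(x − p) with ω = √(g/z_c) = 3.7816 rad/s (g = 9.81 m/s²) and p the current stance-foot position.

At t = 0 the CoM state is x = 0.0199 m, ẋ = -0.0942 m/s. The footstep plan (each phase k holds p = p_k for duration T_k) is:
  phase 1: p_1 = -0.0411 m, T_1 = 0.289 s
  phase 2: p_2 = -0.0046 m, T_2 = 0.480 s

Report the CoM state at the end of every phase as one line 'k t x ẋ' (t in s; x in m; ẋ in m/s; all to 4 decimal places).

1 0.2890 0.0271 0.1491
2 0.7690 0.2133 0.8287

phase 1: p=-0.0411, T=0.289, ωT=1.092882, cosh=1.659054, sinh=1.323805; start (x,ẋ)=(0.019900, -0.094200) → end (x,ẋ)=(0.027126, 0.149089)
phase 2: p=-0.0046, T=0.480, ωT=1.815168, cosh=3.152459, sinh=2.989649; start (x,ẋ)=(0.027126, 0.149089) → end (x,ẋ)=(0.213282, 0.828683)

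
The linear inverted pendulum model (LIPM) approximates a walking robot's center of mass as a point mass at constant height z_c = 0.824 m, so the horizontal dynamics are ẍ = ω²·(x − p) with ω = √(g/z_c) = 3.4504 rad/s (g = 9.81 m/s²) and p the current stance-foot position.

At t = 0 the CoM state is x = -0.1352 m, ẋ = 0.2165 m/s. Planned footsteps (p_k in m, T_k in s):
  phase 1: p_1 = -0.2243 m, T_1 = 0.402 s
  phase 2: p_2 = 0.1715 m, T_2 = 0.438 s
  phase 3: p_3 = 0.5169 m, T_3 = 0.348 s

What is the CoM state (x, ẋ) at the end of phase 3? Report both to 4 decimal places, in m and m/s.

phase 1: p=-0.2243, T=0.402, ωT=1.387061, cosh=2.126438, sinh=1.876629; start (x,ẋ)=(-0.135200, 0.216500) → end (x,ẋ)=(0.082917, 1.037307)
phase 2: p=0.1715, T=0.438, ωT=1.511275, cosh=2.376568, sinh=2.155939; start (x,ẋ)=(0.082917, 1.037307) → end (x,ẋ)=(0.609125, 1.806276)
phase 3: p=0.5169, T=0.348, ωT=1.200739, cosh=1.811772, sinh=1.510800; start (x,ẋ)=(0.609125, 1.806276) → end (x,ẋ)=(1.474892, 3.753319)

x = 1.4749, ẋ = 3.7533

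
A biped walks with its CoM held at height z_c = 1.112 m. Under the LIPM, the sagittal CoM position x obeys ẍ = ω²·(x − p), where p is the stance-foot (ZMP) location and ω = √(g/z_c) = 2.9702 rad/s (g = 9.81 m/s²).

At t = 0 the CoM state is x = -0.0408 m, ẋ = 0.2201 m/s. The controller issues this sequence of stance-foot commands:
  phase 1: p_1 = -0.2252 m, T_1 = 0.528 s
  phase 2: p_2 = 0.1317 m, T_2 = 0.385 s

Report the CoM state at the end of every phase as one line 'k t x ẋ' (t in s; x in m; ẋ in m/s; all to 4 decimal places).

1 0.5280 0.4065 1.8079
2 0.9130 1.4646 4.2750

phase 1: p=-0.2252, T=0.528, ωT=1.568266, cosh=2.503363, sinh=2.294956; start (x,ẋ)=(-0.040800, 0.220100) → end (x,ẋ)=(0.406483, 1.807949)
phase 2: p=0.1317, T=0.385, ωT=1.143527, cosh=1.728254, sinh=1.409561; start (x,ẋ)=(0.406483, 1.807949) → end (x,ẋ)=(1.464589, 4.275022)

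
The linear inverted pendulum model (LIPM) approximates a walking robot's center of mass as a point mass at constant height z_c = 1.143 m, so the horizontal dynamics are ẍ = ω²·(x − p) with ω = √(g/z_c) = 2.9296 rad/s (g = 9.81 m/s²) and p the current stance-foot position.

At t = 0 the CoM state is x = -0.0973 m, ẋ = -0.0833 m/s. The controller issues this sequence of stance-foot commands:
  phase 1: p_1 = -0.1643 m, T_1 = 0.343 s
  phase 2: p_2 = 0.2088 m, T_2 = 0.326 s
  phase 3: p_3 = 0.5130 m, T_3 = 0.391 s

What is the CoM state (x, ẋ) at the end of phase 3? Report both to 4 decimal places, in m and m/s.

x = -1.1281, ẋ = -4.4031

phase 1: p=-0.1643, T=0.343, ωT=1.004853, cosh=1.548802, sinh=1.182703; start (x,ẋ)=(-0.097300, -0.083300) → end (x,ẋ)=(-0.094159, 0.103130)
phase 2: p=0.2088, T=0.326, ωT=0.955050, cosh=1.491796, sinh=1.107003; start (x,ẋ)=(-0.094159, 0.103130) → end (x,ẋ)=(-0.204184, -0.828671)
phase 3: p=0.5130, T=0.391, ωT=1.145474, cosh=1.731002, sinh=1.412928; start (x,ẋ)=(-0.204184, -0.828671) → end (x,ẋ)=(-1.128110, -4.403082)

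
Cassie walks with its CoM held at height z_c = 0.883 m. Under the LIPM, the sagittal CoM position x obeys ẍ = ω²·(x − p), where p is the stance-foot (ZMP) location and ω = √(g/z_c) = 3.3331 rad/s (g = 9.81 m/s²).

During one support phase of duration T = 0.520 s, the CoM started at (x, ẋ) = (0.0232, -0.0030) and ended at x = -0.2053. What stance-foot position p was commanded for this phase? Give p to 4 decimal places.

p = 0.1411

ωT = 3.3331·0.520 = 1.733212; cosh(ωT) = 2.917758, sinh(ωT) = 2.741042
x(T) = p + (x₀−p)·cosh(ωT) + (ẋ₀/ω)·sinh(ωT) ⇒ p·(1 − cosh) = x(T) − x₀·cosh − (ẋ₀/ω)·sinh
numerator   = -0.2053 − (0.0232)·2.917758 − (-0.0030/3.3331)·2.741042 = -0.270525
denominator = 1 − 2.917758 = -1.917758
p = -0.270525 / -1.917758 = 0.1411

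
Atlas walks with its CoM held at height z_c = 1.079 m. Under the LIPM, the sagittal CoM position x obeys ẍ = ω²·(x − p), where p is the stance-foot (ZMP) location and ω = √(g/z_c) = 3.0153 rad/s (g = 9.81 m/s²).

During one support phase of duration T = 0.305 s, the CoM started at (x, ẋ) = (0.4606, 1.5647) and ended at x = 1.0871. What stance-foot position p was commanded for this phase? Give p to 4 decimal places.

p = 0.2862

ωT = 3.0153·0.305 = 0.919666; cosh(ωT) = 1.453553, sinh(ωT) = 1.054901
x(T) = p + (x₀−p)·cosh(ωT) + (ẋ₀/ω)·sinh(ωT) ⇒ p·(1 − cosh) = x(T) − x₀·cosh − (ẋ₀/ω)·sinh
numerator   = 1.0871 − (0.4606)·1.453553 − (1.5647/3.0153)·1.054901 = -0.129816
denominator = 1 − 1.453553 = -0.453553
p = -0.129816 / -0.453553 = 0.2862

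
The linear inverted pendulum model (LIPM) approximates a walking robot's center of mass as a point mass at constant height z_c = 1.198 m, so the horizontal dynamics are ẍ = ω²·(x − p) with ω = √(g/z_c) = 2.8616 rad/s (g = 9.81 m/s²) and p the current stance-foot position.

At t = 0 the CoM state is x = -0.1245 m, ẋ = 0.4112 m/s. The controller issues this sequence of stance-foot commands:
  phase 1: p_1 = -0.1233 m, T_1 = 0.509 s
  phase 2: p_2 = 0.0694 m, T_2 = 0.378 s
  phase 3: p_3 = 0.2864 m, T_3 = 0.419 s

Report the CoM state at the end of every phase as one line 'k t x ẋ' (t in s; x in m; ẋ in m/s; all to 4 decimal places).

1 0.5090 0.1656 0.9232
2 0.8870 0.6486 1.8772
3 1.3060 1.9308 4.9589

phase 1: p=-0.1233, T=0.509, ωT=1.456554, cosh=2.262093, sinh=2.029055; start (x,ẋ)=(-0.124500, 0.411200) → end (x,ẋ)=(0.165552, 0.923205)
phase 2: p=0.0694, T=0.378, ωT=1.081685, cosh=1.644334, sinh=1.305311; start (x,ẋ)=(0.165552, 0.923205) → end (x,ẋ)=(0.648624, 1.877213)
phase 3: p=0.2864, T=0.419, ωT=1.199010, cosh=1.809163, sinh=1.507670; start (x,ẋ)=(0.648624, 1.877213) → end (x,ẋ)=(1.930755, 4.958944)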